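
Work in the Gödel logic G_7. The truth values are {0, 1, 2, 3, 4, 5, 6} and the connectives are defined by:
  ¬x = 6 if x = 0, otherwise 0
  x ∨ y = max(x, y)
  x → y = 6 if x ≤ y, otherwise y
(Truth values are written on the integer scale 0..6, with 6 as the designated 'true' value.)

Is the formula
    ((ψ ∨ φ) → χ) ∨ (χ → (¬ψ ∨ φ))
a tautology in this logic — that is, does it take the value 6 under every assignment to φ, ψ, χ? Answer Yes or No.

Counterexample: take φ = 0, ψ = 2, χ = 1.
ψ ∨ φ = 2 ∨ 0 = 2
(ψ ∨ φ) → χ = 2 → 1 = 1
¬ψ = ¬2 = 0
¬ψ ∨ φ = 0 ∨ 0 = 0
χ → (¬ψ ∨ φ) = 1 → 0 = 0
((ψ ∨ φ) → χ) ∨ (χ → (¬ψ ∨ φ)) = 1 ∨ 0 = 1
This gives 1 ≠ 6.

No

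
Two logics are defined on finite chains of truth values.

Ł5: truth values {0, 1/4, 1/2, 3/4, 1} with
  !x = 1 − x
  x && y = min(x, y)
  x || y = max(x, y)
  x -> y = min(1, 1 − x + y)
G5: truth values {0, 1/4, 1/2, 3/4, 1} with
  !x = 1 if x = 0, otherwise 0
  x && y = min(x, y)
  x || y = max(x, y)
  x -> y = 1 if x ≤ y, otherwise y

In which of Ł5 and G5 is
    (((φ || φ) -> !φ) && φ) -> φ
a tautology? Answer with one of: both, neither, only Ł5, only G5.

both

In Ł5: every assignment gives 1 — tautology.
In G5: every assignment gives 1 — tautology.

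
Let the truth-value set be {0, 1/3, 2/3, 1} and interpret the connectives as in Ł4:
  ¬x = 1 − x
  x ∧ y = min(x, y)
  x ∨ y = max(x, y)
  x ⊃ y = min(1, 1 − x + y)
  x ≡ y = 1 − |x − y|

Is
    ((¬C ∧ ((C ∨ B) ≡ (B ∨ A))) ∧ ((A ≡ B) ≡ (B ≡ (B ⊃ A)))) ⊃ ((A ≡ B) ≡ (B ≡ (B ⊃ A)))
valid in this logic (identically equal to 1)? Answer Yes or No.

Yes

At A = 0, B = 1/3, C = 0, for instance:
¬C = ¬0 = 1
C ∨ B = 0 ∨ 1/3 = 1/3
B ∨ A = 1/3 ∨ 0 = 1/3
(C ∨ B) ≡ (B ∨ A) = 1/3 ≡ 1/3 = 1
¬C ∧ ((C ∨ B) ≡ (B ∨ A)) = 1 ∧ 1 = 1
A ≡ B = 0 ≡ 1/3 = 2/3
B ⊃ A = 1/3 ⊃ 0 = 2/3
B ≡ (B ⊃ A) = 1/3 ≡ 2/3 = 2/3
(A ≡ B) ≡ (B ≡ (B ⊃ A)) = 2/3 ≡ 2/3 = 1
(¬C ∧ ((C ∨ B) ≡ (B ∨ A))) ∧ ((A ≡ B) ≡ (B ≡ (B ⊃ A))) = 1 ∧ 1 = 1
((¬C ∧ ((C ∨ B) ≡ (B ∨ A))) ∧ ((A ≡ B) ≡ (B ≡ (B ⊃ A)))) ⊃ ((A ≡ B) ≡ (B ≡ (B ⊃ A))) = 1 ⊃ 1 = 1
and checking the remaining 63 assignments likewise gives ≥ 1 in every case.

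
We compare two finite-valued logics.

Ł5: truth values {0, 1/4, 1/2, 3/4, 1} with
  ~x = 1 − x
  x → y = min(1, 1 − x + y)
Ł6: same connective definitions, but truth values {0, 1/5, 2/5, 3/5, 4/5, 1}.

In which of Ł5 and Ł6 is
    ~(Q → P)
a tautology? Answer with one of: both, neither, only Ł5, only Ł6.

neither

In Ł5: at P = 0, Q = 0 the value is 0 — not a tautology.
In Ł6: at P = 0, Q = 0 the value is 0 — not a tautology.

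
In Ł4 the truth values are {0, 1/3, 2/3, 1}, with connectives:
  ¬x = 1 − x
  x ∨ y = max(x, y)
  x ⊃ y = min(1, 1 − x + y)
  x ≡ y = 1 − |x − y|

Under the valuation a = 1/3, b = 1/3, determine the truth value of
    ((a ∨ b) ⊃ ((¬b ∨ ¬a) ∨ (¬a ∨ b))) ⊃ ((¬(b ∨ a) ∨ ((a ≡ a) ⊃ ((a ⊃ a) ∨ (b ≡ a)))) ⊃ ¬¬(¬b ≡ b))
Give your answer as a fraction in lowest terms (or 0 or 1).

a ∨ b = 1/3 ∨ 1/3 = 1/3
¬b = ¬1/3 = 2/3
¬a = ¬1/3 = 2/3
¬b ∨ ¬a = 2/3 ∨ 2/3 = 2/3
¬a = ¬1/3 = 2/3
¬a ∨ b = 2/3 ∨ 1/3 = 2/3
(¬b ∨ ¬a) ∨ (¬a ∨ b) = 2/3 ∨ 2/3 = 2/3
(a ∨ b) ⊃ ((¬b ∨ ¬a) ∨ (¬a ∨ b)) = 1/3 ⊃ 2/3 = 1
b ∨ a = 1/3 ∨ 1/3 = 1/3
¬(b ∨ a) = ¬1/3 = 2/3
a ≡ a = 1/3 ≡ 1/3 = 1
a ⊃ a = 1/3 ⊃ 1/3 = 1
b ≡ a = 1/3 ≡ 1/3 = 1
(a ⊃ a) ∨ (b ≡ a) = 1 ∨ 1 = 1
(a ≡ a) ⊃ ((a ⊃ a) ∨ (b ≡ a)) = 1 ⊃ 1 = 1
¬(b ∨ a) ∨ ((a ≡ a) ⊃ ((a ⊃ a) ∨ (b ≡ a))) = 2/3 ∨ 1 = 1
¬b = ¬1/3 = 2/3
¬b ≡ b = 2/3 ≡ 1/3 = 2/3
¬(¬b ≡ b) = ¬2/3 = 1/3
¬¬(¬b ≡ b) = ¬1/3 = 2/3
(¬(b ∨ a) ∨ ((a ≡ a) ⊃ ((a ⊃ a) ∨ (b ≡ a)))) ⊃ ¬¬(¬b ≡ b) = 1 ⊃ 2/3 = 2/3
((a ∨ b) ⊃ ((¬b ∨ ¬a) ∨ (¬a ∨ b))) ⊃ ((¬(b ∨ a) ∨ ((a ≡ a) ⊃ ((a ⊃ a) ∨ (b ≡ a)))) ⊃ ¬¬(¬b ≡ b)) = 1 ⊃ 2/3 = 2/3

2/3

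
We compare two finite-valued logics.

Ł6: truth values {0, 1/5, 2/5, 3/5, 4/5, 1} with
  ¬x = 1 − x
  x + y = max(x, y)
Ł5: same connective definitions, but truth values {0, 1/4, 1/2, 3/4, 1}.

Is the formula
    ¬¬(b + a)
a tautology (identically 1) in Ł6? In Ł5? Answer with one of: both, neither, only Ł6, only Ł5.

In Ł6: at a = 0, b = 0 the value is 0 — not a tautology.
In Ł5: at a = 0, b = 0 the value is 0 — not a tautology.

neither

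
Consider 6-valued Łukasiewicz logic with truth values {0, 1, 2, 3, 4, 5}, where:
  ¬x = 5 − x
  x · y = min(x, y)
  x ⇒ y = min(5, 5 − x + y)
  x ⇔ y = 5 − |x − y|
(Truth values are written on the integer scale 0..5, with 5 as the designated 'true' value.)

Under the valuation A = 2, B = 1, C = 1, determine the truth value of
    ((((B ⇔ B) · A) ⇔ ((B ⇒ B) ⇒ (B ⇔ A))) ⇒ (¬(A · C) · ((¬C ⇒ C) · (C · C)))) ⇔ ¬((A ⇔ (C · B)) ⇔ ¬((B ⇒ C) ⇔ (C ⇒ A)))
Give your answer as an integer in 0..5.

4

B ⇔ B = 1 ⇔ 1 = 5
(B ⇔ B) · A = 5 · 2 = 2
B ⇒ B = 1 ⇒ 1 = 5
B ⇔ A = 1 ⇔ 2 = 4
(B ⇒ B) ⇒ (B ⇔ A) = 5 ⇒ 4 = 4
((B ⇔ B) · A) ⇔ ((B ⇒ B) ⇒ (B ⇔ A)) = 2 ⇔ 4 = 3
A · C = 2 · 1 = 1
¬(A · C) = ¬1 = 4
¬C = ¬1 = 4
¬C ⇒ C = 4 ⇒ 1 = 2
C · C = 1 · 1 = 1
(¬C ⇒ C) · (C · C) = 2 · 1 = 1
¬(A · C) · ((¬C ⇒ C) · (C · C)) = 4 · 1 = 1
(((B ⇔ B) · A) ⇔ ((B ⇒ B) ⇒ (B ⇔ A))) ⇒ (¬(A · C) · ((¬C ⇒ C) · (C · C))) = 3 ⇒ 1 = 3
C · B = 1 · 1 = 1
A ⇔ (C · B) = 2 ⇔ 1 = 4
B ⇒ C = 1 ⇒ 1 = 5
C ⇒ A = 1 ⇒ 2 = 5
(B ⇒ C) ⇔ (C ⇒ A) = 5 ⇔ 5 = 5
¬((B ⇒ C) ⇔ (C ⇒ A)) = ¬5 = 0
(A ⇔ (C · B)) ⇔ ¬((B ⇒ C) ⇔ (C ⇒ A)) = 4 ⇔ 0 = 1
¬((A ⇔ (C · B)) ⇔ ¬((B ⇒ C) ⇔ (C ⇒ A))) = ¬1 = 4
((((B ⇔ B) · A) ⇔ ((B ⇒ B) ⇒ (B ⇔ A))) ⇒ (¬(A · C) · ((¬C ⇒ C) · (C · C)))) ⇔ ¬((A ⇔ (C · B)) ⇔ ¬((B ⇒ C) ⇔ (C ⇒ A))) = 3 ⇔ 4 = 4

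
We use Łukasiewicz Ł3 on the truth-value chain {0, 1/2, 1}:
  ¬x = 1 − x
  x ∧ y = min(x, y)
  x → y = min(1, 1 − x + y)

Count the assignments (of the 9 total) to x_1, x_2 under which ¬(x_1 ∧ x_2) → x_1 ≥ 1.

x_1 = 0, x_2 = 0 ↦ 0  <
x_1 = 0, x_2 = 1/2 ↦ 0  <
x_1 = 0, x_2 = 1 ↦ 0  <
x_1 = 1/2, x_2 = 0 ↦ 1/2  <
x_1 = 1/2, x_2 = 1/2 ↦ 1  ≥
x_1 = 1/2, x_2 = 1 ↦ 1  ≥
x_1 = 1, x_2 = 0 ↦ 1  ≥
x_1 = 1, x_2 = 1/2 ↦ 1  ≥
x_1 = 1, x_2 = 1 ↦ 1  ≥
So 5 of the 9 assignments meet the threshold.

5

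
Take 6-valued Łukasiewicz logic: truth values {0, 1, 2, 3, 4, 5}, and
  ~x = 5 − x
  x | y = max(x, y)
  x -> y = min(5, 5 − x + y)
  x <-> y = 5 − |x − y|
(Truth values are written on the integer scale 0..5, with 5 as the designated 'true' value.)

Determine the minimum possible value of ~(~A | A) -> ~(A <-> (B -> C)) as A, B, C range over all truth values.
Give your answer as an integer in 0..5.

3

Take A = 2, B = 3, C = 0:
~A = ~2 = 3
~A | A = 3 | 2 = 3
~(~A | A) = ~3 = 2
B -> C = 3 -> 0 = 2
A <-> (B -> C) = 2 <-> 2 = 5
~(A <-> (B -> C)) = ~5 = 0
~(~A | A) -> ~(A <-> (B -> C)) = 2 -> 0 = 3
No assignment yields a value below 3, so this is the minimum.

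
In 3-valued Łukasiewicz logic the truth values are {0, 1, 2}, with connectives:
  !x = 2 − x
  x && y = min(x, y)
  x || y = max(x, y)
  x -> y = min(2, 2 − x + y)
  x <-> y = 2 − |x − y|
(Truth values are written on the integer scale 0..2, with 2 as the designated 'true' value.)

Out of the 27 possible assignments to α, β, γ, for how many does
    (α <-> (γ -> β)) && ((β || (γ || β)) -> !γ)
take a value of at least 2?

5

value 2: 5 assignments (counts)
value 1: 8 assignments
value 0: 14 assignments
So 5 of the 27 assignments meet the threshold.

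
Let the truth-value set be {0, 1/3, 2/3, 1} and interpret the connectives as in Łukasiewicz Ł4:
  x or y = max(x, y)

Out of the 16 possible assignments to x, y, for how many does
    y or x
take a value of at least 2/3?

12

x = 0, y = 0 ↦ 0  <
x = 0, y = 1/3 ↦ 1/3  <
x = 0, y = 2/3 ↦ 2/3  ≥
x = 0, y = 1 ↦ 1  ≥
x = 1/3, y = 0 ↦ 1/3  <
x = 1/3, y = 1/3 ↦ 1/3  <
x = 1/3, y = 2/3 ↦ 2/3  ≥
x = 1/3, y = 1 ↦ 1  ≥
x = 2/3, y = 0 ↦ 2/3  ≥
x = 2/3, y = 1/3 ↦ 2/3  ≥
x = 2/3, y = 2/3 ↦ 2/3  ≥
x = 2/3, y = 1 ↦ 1  ≥
x = 1, y = 0 ↦ 1  ≥
x = 1, y = 1/3 ↦ 1  ≥
x = 1, y = 2/3 ↦ 1  ≥
x = 1, y = 1 ↦ 1  ≥
So 12 of the 16 assignments meet the threshold.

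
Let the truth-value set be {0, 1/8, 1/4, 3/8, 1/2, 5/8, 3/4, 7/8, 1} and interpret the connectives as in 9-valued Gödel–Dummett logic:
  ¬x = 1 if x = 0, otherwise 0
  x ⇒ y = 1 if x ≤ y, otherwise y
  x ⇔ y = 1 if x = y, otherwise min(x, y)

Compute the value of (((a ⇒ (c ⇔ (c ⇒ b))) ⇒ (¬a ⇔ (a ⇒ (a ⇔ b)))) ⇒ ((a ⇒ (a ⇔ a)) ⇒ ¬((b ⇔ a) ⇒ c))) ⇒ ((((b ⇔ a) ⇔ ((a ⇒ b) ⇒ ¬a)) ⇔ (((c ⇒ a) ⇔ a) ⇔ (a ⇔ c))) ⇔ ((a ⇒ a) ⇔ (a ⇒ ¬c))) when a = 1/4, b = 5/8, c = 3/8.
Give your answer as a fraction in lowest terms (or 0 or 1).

c ⇒ b = 3/8 ⇒ 5/8 = 1
c ⇔ (c ⇒ b) = 3/8 ⇔ 1 = 3/8
a ⇒ (c ⇔ (c ⇒ b)) = 1/4 ⇒ 3/8 = 1
¬a = ¬1/4 = 0
a ⇔ b = 1/4 ⇔ 5/8 = 1/4
a ⇒ (a ⇔ b) = 1/4 ⇒ 1/4 = 1
¬a ⇔ (a ⇒ (a ⇔ b)) = 0 ⇔ 1 = 0
(a ⇒ (c ⇔ (c ⇒ b))) ⇒ (¬a ⇔ (a ⇒ (a ⇔ b))) = 1 ⇒ 0 = 0
a ⇔ a = 1/4 ⇔ 1/4 = 1
a ⇒ (a ⇔ a) = 1/4 ⇒ 1 = 1
b ⇔ a = 5/8 ⇔ 1/4 = 1/4
(b ⇔ a) ⇒ c = 1/4 ⇒ 3/8 = 1
¬((b ⇔ a) ⇒ c) = ¬1 = 0
(a ⇒ (a ⇔ a)) ⇒ ¬((b ⇔ a) ⇒ c) = 1 ⇒ 0 = 0
((a ⇒ (c ⇔ (c ⇒ b))) ⇒ (¬a ⇔ (a ⇒ (a ⇔ b)))) ⇒ ((a ⇒ (a ⇔ a)) ⇒ ¬((b ⇔ a) ⇒ c)) = 0 ⇒ 0 = 1
b ⇔ a = 5/8 ⇔ 1/4 = 1/4
a ⇒ b = 1/4 ⇒ 5/8 = 1
¬a = ¬1/4 = 0
(a ⇒ b) ⇒ ¬a = 1 ⇒ 0 = 0
(b ⇔ a) ⇔ ((a ⇒ b) ⇒ ¬a) = 1/4 ⇔ 0 = 0
c ⇒ a = 3/8 ⇒ 1/4 = 1/4
(c ⇒ a) ⇔ a = 1/4 ⇔ 1/4 = 1
a ⇔ c = 1/4 ⇔ 3/8 = 1/4
((c ⇒ a) ⇔ a) ⇔ (a ⇔ c) = 1 ⇔ 1/4 = 1/4
((b ⇔ a) ⇔ ((a ⇒ b) ⇒ ¬a)) ⇔ (((c ⇒ a) ⇔ a) ⇔ (a ⇔ c)) = 0 ⇔ 1/4 = 0
a ⇒ a = 1/4 ⇒ 1/4 = 1
¬c = ¬3/8 = 0
a ⇒ ¬c = 1/4 ⇒ 0 = 0
(a ⇒ a) ⇔ (a ⇒ ¬c) = 1 ⇔ 0 = 0
(((b ⇔ a) ⇔ ((a ⇒ b) ⇒ ¬a)) ⇔ (((c ⇒ a) ⇔ a) ⇔ (a ⇔ c))) ⇔ ((a ⇒ a) ⇔ (a ⇒ ¬c)) = 0 ⇔ 0 = 1
(((a ⇒ (c ⇔ (c ⇒ b))) ⇒ (¬a ⇔ (a ⇒ (a ⇔ b)))) ⇒ ((a ⇒ (a ⇔ a)) ⇒ ¬((b ⇔ a) ⇒ c))) ⇒ ((((b ⇔ a) ⇔ ((a ⇒ b) ⇒ ¬a)) ⇔ (((c ⇒ a) ⇔ a) ⇔ (a ⇔ c))) ⇔ ((a ⇒ a) ⇔ (a ⇒ ¬c))) = 1 ⇒ 1 = 1

1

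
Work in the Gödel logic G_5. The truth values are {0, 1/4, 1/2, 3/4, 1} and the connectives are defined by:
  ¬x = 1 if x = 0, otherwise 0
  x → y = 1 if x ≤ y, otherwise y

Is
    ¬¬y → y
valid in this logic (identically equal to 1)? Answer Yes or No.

No

Counterexample: take y = 1/4.
¬y = ¬1/4 = 0
¬¬y = ¬0 = 1
¬¬y → y = 1 → 1/4 = 1/4
This gives 1/4 ≠ 1.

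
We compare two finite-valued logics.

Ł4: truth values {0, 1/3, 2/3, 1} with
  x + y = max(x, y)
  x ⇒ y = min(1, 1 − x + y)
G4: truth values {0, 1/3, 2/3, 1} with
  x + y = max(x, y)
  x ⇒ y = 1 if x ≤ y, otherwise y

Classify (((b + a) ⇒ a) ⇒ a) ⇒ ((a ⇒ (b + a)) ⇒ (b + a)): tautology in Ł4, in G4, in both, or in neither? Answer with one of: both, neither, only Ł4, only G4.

In Ł4: every assignment gives 1 — tautology.
In G4: at a = 0, b = 1/3 the value is 1/3 — not a tautology.

only Ł4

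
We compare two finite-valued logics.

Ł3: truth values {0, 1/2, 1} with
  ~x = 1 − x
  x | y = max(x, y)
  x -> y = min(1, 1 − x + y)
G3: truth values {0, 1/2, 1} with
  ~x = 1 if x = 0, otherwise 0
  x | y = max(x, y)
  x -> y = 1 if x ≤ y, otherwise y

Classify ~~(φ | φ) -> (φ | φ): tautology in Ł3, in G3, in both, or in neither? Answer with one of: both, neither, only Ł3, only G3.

only Ł3

In Ł3: every assignment gives 1 — tautology.
In G3: at φ = 1/2 the value is 1/2 — not a tautology.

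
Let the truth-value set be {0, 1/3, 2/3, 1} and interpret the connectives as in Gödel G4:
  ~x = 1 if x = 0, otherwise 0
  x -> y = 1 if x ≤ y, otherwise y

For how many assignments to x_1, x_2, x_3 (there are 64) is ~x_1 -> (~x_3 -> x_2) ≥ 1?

value 1: 61 assignments (counts)
value 2/3: 1 assignment
value 1/3: 1 assignment
value 0: 1 assignment
So 61 of the 64 assignments meet the threshold.

61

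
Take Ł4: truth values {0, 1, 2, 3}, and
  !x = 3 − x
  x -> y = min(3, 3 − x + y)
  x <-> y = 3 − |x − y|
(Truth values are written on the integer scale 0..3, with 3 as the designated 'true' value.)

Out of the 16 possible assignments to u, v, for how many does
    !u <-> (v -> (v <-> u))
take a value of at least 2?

8

u = 0, v = 0 ↦ 3  ≥
u = 0, v = 1 ↦ 3  ≥
u = 0, v = 2 ↦ 2  ≥
u = 0, v = 3 ↦ 0  <
u = 1, v = 0 ↦ 2  ≥
u = 1, v = 1 ↦ 2  ≥
u = 1, v = 2 ↦ 2  ≥
u = 1, v = 3 ↦ 2  ≥
u = 2, v = 0 ↦ 1  <
u = 2, v = 1 ↦ 1  <
u = 2, v = 2 ↦ 1  <
u = 2, v = 3 ↦ 2  ≥
u = 3, v = 0 ↦ 0  <
u = 3, v = 1 ↦ 0  <
u = 3, v = 2 ↦ 0  <
u = 3, v = 3 ↦ 0  <
So 8 of the 16 assignments meet the threshold.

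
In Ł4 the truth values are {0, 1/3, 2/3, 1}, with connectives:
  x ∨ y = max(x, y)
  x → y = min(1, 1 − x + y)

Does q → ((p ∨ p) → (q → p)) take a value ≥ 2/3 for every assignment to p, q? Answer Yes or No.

Yes

p = 0, q = 0 ↦ 1
p = 0, q = 1/3 ↦ 1
p = 0, q = 2/3 ↦ 1
p = 0, q = 1 ↦ 1
p = 1/3, q = 0 ↦ 1
p = 1/3, q = 1/3 ↦ 1
p = 1/3, q = 2/3 ↦ 1
p = 1/3, q = 1 ↦ 1
p = 2/3, q = 0 ↦ 1
p = 2/3, q = 1/3 ↦ 1
p = 2/3, q = 2/3 ↦ 1
p = 2/3, q = 1 ↦ 1
p = 1, q = 0 ↦ 1
p = 1, q = 1/3 ↦ 1
p = 1, q = 2/3 ↦ 1
p = 1, q = 1 ↦ 1
Every assignment gives a value ≥ 2/3.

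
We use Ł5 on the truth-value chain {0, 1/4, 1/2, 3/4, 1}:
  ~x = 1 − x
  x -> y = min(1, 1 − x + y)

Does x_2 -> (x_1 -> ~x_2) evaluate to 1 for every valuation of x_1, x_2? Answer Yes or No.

No

Counterexample: take x_1 = 1/4, x_2 = 1.
~x_2 = ~1 = 0
x_1 -> ~x_2 = 1/4 -> 0 = 3/4
x_2 -> (x_1 -> ~x_2) = 1 -> 3/4 = 3/4
This gives 3/4 ≠ 1.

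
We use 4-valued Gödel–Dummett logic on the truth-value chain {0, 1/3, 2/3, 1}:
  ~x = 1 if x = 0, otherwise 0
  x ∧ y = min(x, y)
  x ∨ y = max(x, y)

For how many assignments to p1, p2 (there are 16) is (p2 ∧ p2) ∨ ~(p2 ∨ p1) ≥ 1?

p1 = 0, p2 = 0 ↦ 1  ≥
p1 = 0, p2 = 1/3 ↦ 1/3  <
p1 = 0, p2 = 2/3 ↦ 2/3  <
p1 = 0, p2 = 1 ↦ 1  ≥
p1 = 1/3, p2 = 0 ↦ 0  <
p1 = 1/3, p2 = 1/3 ↦ 1/3  <
p1 = 1/3, p2 = 2/3 ↦ 2/3  <
p1 = 1/3, p2 = 1 ↦ 1  ≥
p1 = 2/3, p2 = 0 ↦ 0  <
p1 = 2/3, p2 = 1/3 ↦ 1/3  <
p1 = 2/3, p2 = 2/3 ↦ 2/3  <
p1 = 2/3, p2 = 1 ↦ 1  ≥
p1 = 1, p2 = 0 ↦ 0  <
p1 = 1, p2 = 1/3 ↦ 1/3  <
p1 = 1, p2 = 2/3 ↦ 2/3  <
p1 = 1, p2 = 1 ↦ 1  ≥
So 5 of the 16 assignments meet the threshold.

5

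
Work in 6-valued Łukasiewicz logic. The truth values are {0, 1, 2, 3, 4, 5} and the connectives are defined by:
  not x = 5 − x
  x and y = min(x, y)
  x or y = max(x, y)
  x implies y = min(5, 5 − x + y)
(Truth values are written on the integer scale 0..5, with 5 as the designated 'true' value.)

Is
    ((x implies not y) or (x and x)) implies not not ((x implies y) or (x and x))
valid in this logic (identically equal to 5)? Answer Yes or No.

No

Counterexample: take x = 1, y = 0.
not y = not 0 = 5
x implies not y = 1 implies 5 = 5
x and x = 1 and 1 = 1
(x implies not y) or (x and x) = 5 or 1 = 5
x implies y = 1 implies 0 = 4
x and x = 1 and 1 = 1
(x implies y) or (x and x) = 4 or 1 = 4
not ((x implies y) or (x and x)) = not 4 = 1
not not ((x implies y) or (x and x)) = not 1 = 4
((x implies not y) or (x and x)) implies not not ((x implies y) or (x and x)) = 5 implies 4 = 4
This gives 4 ≠ 5.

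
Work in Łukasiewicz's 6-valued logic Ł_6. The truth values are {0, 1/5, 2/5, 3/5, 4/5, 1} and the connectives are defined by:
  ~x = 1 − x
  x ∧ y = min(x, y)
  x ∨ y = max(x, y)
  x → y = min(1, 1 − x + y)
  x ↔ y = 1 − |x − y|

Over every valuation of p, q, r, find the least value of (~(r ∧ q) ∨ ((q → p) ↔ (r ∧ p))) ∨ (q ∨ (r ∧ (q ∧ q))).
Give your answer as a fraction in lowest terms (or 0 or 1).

Take p = 0, q = 2/5, r = 2/5:
r ∧ q = 2/5 ∧ 2/5 = 2/5
~(r ∧ q) = ~2/5 = 3/5
q → p = 2/5 → 0 = 3/5
r ∧ p = 2/5 ∧ 0 = 0
(q → p) ↔ (r ∧ p) = 3/5 ↔ 0 = 2/5
~(r ∧ q) ∨ ((q → p) ↔ (r ∧ p)) = 3/5 ∨ 2/5 = 3/5
q ∧ q = 2/5 ∧ 2/5 = 2/5
r ∧ (q ∧ q) = 2/5 ∧ 2/5 = 2/5
q ∨ (r ∧ (q ∧ q)) = 2/5 ∨ 2/5 = 2/5
(~(r ∧ q) ∨ ((q → p) ↔ (r ∧ p))) ∨ (q ∨ (r ∧ (q ∧ q))) = 3/5 ∨ 2/5 = 3/5
No assignment yields a value below 3/5, so this is the minimum.

3/5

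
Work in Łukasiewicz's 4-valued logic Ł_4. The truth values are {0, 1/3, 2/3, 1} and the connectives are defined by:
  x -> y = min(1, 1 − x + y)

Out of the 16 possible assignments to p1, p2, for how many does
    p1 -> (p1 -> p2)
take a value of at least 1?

p1 = 0, p2 = 0 ↦ 1  ≥
p1 = 0, p2 = 1/3 ↦ 1  ≥
p1 = 0, p2 = 2/3 ↦ 1  ≥
p1 = 0, p2 = 1 ↦ 1  ≥
p1 = 1/3, p2 = 0 ↦ 1  ≥
p1 = 1/3, p2 = 1/3 ↦ 1  ≥
p1 = 1/3, p2 = 2/3 ↦ 1  ≥
p1 = 1/3, p2 = 1 ↦ 1  ≥
p1 = 2/3, p2 = 0 ↦ 2/3  <
p1 = 2/3, p2 = 1/3 ↦ 1  ≥
p1 = 2/3, p2 = 2/3 ↦ 1  ≥
p1 = 2/3, p2 = 1 ↦ 1  ≥
p1 = 1, p2 = 0 ↦ 0  <
p1 = 1, p2 = 1/3 ↦ 1/3  <
p1 = 1, p2 = 2/3 ↦ 2/3  <
p1 = 1, p2 = 1 ↦ 1  ≥
So 12 of the 16 assignments meet the threshold.

12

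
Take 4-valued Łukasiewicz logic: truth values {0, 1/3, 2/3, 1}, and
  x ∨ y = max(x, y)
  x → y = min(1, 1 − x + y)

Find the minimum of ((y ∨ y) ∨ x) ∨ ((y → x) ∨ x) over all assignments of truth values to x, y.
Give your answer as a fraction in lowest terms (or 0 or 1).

2/3

Take x = 0, y = 1/3:
y ∨ y = 1/3 ∨ 1/3 = 1/3
(y ∨ y) ∨ x = 1/3 ∨ 0 = 1/3
y → x = 1/3 → 0 = 2/3
(y → x) ∨ x = 2/3 ∨ 0 = 2/3
((y ∨ y) ∨ x) ∨ ((y → x) ∨ x) = 1/3 ∨ 2/3 = 2/3
No assignment yields a value below 2/3, so this is the minimum.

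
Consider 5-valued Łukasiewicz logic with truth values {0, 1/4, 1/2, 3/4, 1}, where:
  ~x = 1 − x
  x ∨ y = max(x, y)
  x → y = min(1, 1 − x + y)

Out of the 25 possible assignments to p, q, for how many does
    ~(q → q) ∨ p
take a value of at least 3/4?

value 1: 5 assignments (counts)
value 3/4: 5 assignments (counts)
value 1/2: 5 assignments
value 1/4: 5 assignments
value 0: 5 assignments
So 10 of the 25 assignments meet the threshold.

10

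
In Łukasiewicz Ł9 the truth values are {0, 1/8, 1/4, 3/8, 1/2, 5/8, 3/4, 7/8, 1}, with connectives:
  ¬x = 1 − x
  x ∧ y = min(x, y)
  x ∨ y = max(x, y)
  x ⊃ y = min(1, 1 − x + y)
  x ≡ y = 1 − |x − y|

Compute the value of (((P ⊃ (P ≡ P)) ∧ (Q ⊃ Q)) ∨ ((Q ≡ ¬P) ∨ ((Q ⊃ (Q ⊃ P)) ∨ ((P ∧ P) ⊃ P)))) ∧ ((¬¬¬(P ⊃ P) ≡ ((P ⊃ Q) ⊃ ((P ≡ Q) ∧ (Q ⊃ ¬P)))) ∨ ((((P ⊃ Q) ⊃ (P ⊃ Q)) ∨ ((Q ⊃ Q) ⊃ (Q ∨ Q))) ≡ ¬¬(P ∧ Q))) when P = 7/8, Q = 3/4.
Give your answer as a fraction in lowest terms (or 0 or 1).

3/4

P ≡ P = 7/8 ≡ 7/8 = 1
P ⊃ (P ≡ P) = 7/8 ⊃ 1 = 1
Q ⊃ Q = 3/4 ⊃ 3/4 = 1
(P ⊃ (P ≡ P)) ∧ (Q ⊃ Q) = 1 ∧ 1 = 1
¬P = ¬7/8 = 1/8
Q ≡ ¬P = 3/4 ≡ 1/8 = 3/8
Q ⊃ P = 3/4 ⊃ 7/8 = 1
Q ⊃ (Q ⊃ P) = 3/4 ⊃ 1 = 1
P ∧ P = 7/8 ∧ 7/8 = 7/8
(P ∧ P) ⊃ P = 7/8 ⊃ 7/8 = 1
(Q ⊃ (Q ⊃ P)) ∨ ((P ∧ P) ⊃ P) = 1 ∨ 1 = 1
(Q ≡ ¬P) ∨ ((Q ⊃ (Q ⊃ P)) ∨ ((P ∧ P) ⊃ P)) = 3/8 ∨ 1 = 1
((P ⊃ (P ≡ P)) ∧ (Q ⊃ Q)) ∨ ((Q ≡ ¬P) ∨ ((Q ⊃ (Q ⊃ P)) ∨ ((P ∧ P) ⊃ P))) = 1 ∨ 1 = 1
P ⊃ P = 7/8 ⊃ 7/8 = 1
¬(P ⊃ P) = ¬1 = 0
¬¬(P ⊃ P) = ¬0 = 1
¬¬¬(P ⊃ P) = ¬1 = 0
P ⊃ Q = 7/8 ⊃ 3/4 = 7/8
P ≡ Q = 7/8 ≡ 3/4 = 7/8
¬P = ¬7/8 = 1/8
Q ⊃ ¬P = 3/4 ⊃ 1/8 = 3/8
(P ≡ Q) ∧ (Q ⊃ ¬P) = 7/8 ∧ 3/8 = 3/8
(P ⊃ Q) ⊃ ((P ≡ Q) ∧ (Q ⊃ ¬P)) = 7/8 ⊃ 3/8 = 1/2
¬¬¬(P ⊃ P) ≡ ((P ⊃ Q) ⊃ ((P ≡ Q) ∧ (Q ⊃ ¬P))) = 0 ≡ 1/2 = 1/2
P ⊃ Q = 7/8 ⊃ 3/4 = 7/8
P ⊃ Q = 7/8 ⊃ 3/4 = 7/8
(P ⊃ Q) ⊃ (P ⊃ Q) = 7/8 ⊃ 7/8 = 1
Q ⊃ Q = 3/4 ⊃ 3/4 = 1
Q ∨ Q = 3/4 ∨ 3/4 = 3/4
(Q ⊃ Q) ⊃ (Q ∨ Q) = 1 ⊃ 3/4 = 3/4
((P ⊃ Q) ⊃ (P ⊃ Q)) ∨ ((Q ⊃ Q) ⊃ (Q ∨ Q)) = 1 ∨ 3/4 = 1
P ∧ Q = 7/8 ∧ 3/4 = 3/4
¬(P ∧ Q) = ¬3/4 = 1/4
¬¬(P ∧ Q) = ¬1/4 = 3/4
(((P ⊃ Q) ⊃ (P ⊃ Q)) ∨ ((Q ⊃ Q) ⊃ (Q ∨ Q))) ≡ ¬¬(P ∧ Q) = 1 ≡ 3/4 = 3/4
(¬¬¬(P ⊃ P) ≡ ((P ⊃ Q) ⊃ ((P ≡ Q) ∧ (Q ⊃ ¬P)))) ∨ ((((P ⊃ Q) ⊃ (P ⊃ Q)) ∨ ((Q ⊃ Q) ⊃ (Q ∨ Q))) ≡ ¬¬(P ∧ Q)) = 1/2 ∨ 3/4 = 3/4
(((P ⊃ (P ≡ P)) ∧ (Q ⊃ Q)) ∨ ((Q ≡ ¬P) ∨ ((Q ⊃ (Q ⊃ P)) ∨ ((P ∧ P) ⊃ P)))) ∧ ((¬¬¬(P ⊃ P) ≡ ((P ⊃ Q) ⊃ ((P ≡ Q) ∧ (Q ⊃ ¬P)))) ∨ ((((P ⊃ Q) ⊃ (P ⊃ Q)) ∨ ((Q ⊃ Q) ⊃ (Q ∨ Q))) ≡ ¬¬(P ∧ Q))) = 1 ∧ 3/4 = 3/4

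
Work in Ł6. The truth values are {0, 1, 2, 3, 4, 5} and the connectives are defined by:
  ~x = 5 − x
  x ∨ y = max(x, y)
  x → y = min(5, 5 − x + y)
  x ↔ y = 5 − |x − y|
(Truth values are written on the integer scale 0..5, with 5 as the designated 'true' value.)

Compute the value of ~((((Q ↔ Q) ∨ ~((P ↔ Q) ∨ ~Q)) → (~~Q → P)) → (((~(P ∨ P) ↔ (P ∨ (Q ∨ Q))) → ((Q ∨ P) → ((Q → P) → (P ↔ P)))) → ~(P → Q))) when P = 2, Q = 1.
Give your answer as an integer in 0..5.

Q ↔ Q = 1 ↔ 1 = 5
P ↔ Q = 2 ↔ 1 = 4
~Q = ~1 = 4
(P ↔ Q) ∨ ~Q = 4 ∨ 4 = 4
~((P ↔ Q) ∨ ~Q) = ~4 = 1
(Q ↔ Q) ∨ ~((P ↔ Q) ∨ ~Q) = 5 ∨ 1 = 5
~Q = ~1 = 4
~~Q = ~4 = 1
~~Q → P = 1 → 2 = 5
((Q ↔ Q) ∨ ~((P ↔ Q) ∨ ~Q)) → (~~Q → P) = 5 → 5 = 5
P ∨ P = 2 ∨ 2 = 2
~(P ∨ P) = ~2 = 3
Q ∨ Q = 1 ∨ 1 = 1
P ∨ (Q ∨ Q) = 2 ∨ 1 = 2
~(P ∨ P) ↔ (P ∨ (Q ∨ Q)) = 3 ↔ 2 = 4
Q ∨ P = 1 ∨ 2 = 2
Q → P = 1 → 2 = 5
P ↔ P = 2 ↔ 2 = 5
(Q → P) → (P ↔ P) = 5 → 5 = 5
(Q ∨ P) → ((Q → P) → (P ↔ P)) = 2 → 5 = 5
(~(P ∨ P) ↔ (P ∨ (Q ∨ Q))) → ((Q ∨ P) → ((Q → P) → (P ↔ P))) = 4 → 5 = 5
P → Q = 2 → 1 = 4
~(P → Q) = ~4 = 1
((~(P ∨ P) ↔ (P ∨ (Q ∨ Q))) → ((Q ∨ P) → ((Q → P) → (P ↔ P)))) → ~(P → Q) = 5 → 1 = 1
(((Q ↔ Q) ∨ ~((P ↔ Q) ∨ ~Q)) → (~~Q → P)) → (((~(P ∨ P) ↔ (P ∨ (Q ∨ Q))) → ((Q ∨ P) → ((Q → P) → (P ↔ P)))) → ~(P → Q)) = 5 → 1 = 1
~((((Q ↔ Q) ∨ ~((P ↔ Q) ∨ ~Q)) → (~~Q → P)) → (((~(P ∨ P) ↔ (P ∨ (Q ∨ Q))) → ((Q ∨ P) → ((Q → P) → (P ↔ P)))) → ~(P → Q))) = ~1 = 4

4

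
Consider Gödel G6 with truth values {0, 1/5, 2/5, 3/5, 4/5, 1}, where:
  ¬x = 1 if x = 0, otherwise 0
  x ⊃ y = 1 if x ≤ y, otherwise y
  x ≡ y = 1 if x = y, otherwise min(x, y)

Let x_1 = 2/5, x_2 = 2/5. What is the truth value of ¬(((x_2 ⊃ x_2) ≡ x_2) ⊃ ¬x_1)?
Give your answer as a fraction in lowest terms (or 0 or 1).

x_2 ⊃ x_2 = 2/5 ⊃ 2/5 = 1
(x_2 ⊃ x_2) ≡ x_2 = 1 ≡ 2/5 = 2/5
¬x_1 = ¬2/5 = 0
((x_2 ⊃ x_2) ≡ x_2) ⊃ ¬x_1 = 2/5 ⊃ 0 = 0
¬(((x_2 ⊃ x_2) ≡ x_2) ⊃ ¬x_1) = ¬0 = 1

1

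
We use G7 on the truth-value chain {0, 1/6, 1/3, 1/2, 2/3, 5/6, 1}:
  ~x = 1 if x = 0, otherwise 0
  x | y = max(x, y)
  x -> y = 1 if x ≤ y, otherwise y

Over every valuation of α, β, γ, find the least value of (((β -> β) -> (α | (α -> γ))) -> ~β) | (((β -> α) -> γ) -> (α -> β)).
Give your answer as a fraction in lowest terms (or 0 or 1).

Take α = 1/3, β = 1/6, γ = 1/3:
β -> β = 1/6 -> 1/6 = 1
α -> γ = 1/3 -> 1/3 = 1
α | (α -> γ) = 1/3 | 1 = 1
(β -> β) -> (α | (α -> γ)) = 1 -> 1 = 1
~β = ~1/6 = 0
((β -> β) -> (α | (α -> γ))) -> ~β = 1 -> 0 = 0
β -> α = 1/6 -> 1/3 = 1
(β -> α) -> γ = 1 -> 1/3 = 1/3
α -> β = 1/3 -> 1/6 = 1/6
((β -> α) -> γ) -> (α -> β) = 1/3 -> 1/6 = 1/6
(((β -> β) -> (α | (α -> γ))) -> ~β) | (((β -> α) -> γ) -> (α -> β)) = 0 | 1/6 = 1/6
No assignment yields a value below 1/6, so this is the minimum.

1/6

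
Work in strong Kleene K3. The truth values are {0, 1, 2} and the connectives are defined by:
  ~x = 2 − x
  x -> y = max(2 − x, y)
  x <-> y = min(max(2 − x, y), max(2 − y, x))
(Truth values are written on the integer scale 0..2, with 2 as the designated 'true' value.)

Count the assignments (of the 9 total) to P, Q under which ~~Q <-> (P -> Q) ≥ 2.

4

P = 0, Q = 0 ↦ 0  <
P = 0, Q = 1 ↦ 1  <
P = 0, Q = 2 ↦ 2  ≥
P = 1, Q = 0 ↦ 1  <
P = 1, Q = 1 ↦ 1  <
P = 1, Q = 2 ↦ 2  ≥
P = 2, Q = 0 ↦ 2  ≥
P = 2, Q = 1 ↦ 1  <
P = 2, Q = 2 ↦ 2  ≥
So 4 of the 9 assignments meet the threshold.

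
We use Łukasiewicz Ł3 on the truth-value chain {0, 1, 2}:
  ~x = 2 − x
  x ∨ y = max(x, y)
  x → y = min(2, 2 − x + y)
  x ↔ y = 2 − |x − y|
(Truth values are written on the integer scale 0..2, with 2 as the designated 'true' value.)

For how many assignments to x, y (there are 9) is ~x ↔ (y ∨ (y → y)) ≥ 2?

3

x = 0, y = 0 ↦ 2  ≥
x = 0, y = 1 ↦ 2  ≥
x = 0, y = 2 ↦ 2  ≥
x = 1, y = 0 ↦ 1  <
x = 1, y = 1 ↦ 1  <
x = 1, y = 2 ↦ 1  <
x = 2, y = 0 ↦ 0  <
x = 2, y = 1 ↦ 0  <
x = 2, y = 2 ↦ 0  <
So 3 of the 9 assignments meet the threshold.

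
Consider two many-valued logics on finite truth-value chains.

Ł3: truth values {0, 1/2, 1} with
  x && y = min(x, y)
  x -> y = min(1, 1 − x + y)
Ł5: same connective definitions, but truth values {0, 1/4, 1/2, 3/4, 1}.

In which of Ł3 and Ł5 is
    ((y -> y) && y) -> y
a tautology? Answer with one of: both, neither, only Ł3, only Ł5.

In Ł3: every assignment gives 1 — tautology.
In Ł5: every assignment gives 1 — tautology.

both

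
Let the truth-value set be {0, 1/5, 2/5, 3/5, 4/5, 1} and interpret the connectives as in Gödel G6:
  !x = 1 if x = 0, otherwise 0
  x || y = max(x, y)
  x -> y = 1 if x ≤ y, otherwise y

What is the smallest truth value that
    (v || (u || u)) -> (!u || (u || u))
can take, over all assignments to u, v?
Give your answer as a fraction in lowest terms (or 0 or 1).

Take u = 1/5, v = 2/5:
u || u = 1/5 || 1/5 = 1/5
v || (u || u) = 2/5 || 1/5 = 2/5
!u = !1/5 = 0
u || u = 1/5 || 1/5 = 1/5
!u || (u || u) = 0 || 1/5 = 1/5
(v || (u || u)) -> (!u || (u || u)) = 2/5 -> 1/5 = 1/5
No assignment yields a value below 1/5, so this is the minimum.

1/5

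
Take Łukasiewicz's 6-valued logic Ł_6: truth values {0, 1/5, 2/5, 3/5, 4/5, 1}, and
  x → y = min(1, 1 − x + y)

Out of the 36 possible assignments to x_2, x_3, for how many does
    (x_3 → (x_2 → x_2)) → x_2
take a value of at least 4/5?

value 1: 6 assignments (counts)
value 4/5: 6 assignments (counts)
value 3/5: 6 assignments
value 2/5: 6 assignments
value 1/5: 6 assignments
value 0: 6 assignments
So 12 of the 36 assignments meet the threshold.

12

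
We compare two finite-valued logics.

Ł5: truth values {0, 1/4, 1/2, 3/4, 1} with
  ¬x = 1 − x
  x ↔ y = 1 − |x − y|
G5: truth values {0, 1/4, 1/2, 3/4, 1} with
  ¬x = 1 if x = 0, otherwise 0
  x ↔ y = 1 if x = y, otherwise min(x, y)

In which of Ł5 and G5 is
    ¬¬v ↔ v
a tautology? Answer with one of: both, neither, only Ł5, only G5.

only Ł5

In Ł5: every assignment gives 1 — tautology.
In G5: at v = 1/4 the value is 1/4 — not a tautology.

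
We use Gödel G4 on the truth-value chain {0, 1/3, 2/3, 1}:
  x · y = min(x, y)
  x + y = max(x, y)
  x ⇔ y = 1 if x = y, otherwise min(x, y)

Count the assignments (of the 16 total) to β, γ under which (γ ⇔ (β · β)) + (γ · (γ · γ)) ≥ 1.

7

β = 0, γ = 0 ↦ 1  ≥
β = 0, γ = 1/3 ↦ 1/3  <
β = 0, γ = 2/3 ↦ 2/3  <
β = 0, γ = 1 ↦ 1  ≥
β = 1/3, γ = 0 ↦ 0  <
β = 1/3, γ = 1/3 ↦ 1  ≥
β = 1/3, γ = 2/3 ↦ 2/3  <
β = 1/3, γ = 1 ↦ 1  ≥
β = 2/3, γ = 0 ↦ 0  <
β = 2/3, γ = 1/3 ↦ 1/3  <
β = 2/3, γ = 2/3 ↦ 1  ≥
β = 2/3, γ = 1 ↦ 1  ≥
β = 1, γ = 0 ↦ 0  <
β = 1, γ = 1/3 ↦ 1/3  <
β = 1, γ = 2/3 ↦ 2/3  <
β = 1, γ = 1 ↦ 1  ≥
So 7 of the 16 assignments meet the threshold.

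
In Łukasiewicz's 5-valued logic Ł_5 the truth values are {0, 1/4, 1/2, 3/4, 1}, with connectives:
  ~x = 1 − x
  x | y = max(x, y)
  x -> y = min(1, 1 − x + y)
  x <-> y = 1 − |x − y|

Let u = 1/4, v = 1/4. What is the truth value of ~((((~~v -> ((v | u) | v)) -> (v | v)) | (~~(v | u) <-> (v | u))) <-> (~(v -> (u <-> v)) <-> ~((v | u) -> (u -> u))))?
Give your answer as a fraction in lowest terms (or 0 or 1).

0

~v = ~1/4 = 3/4
~~v = ~3/4 = 1/4
v | u = 1/4 | 1/4 = 1/4
(v | u) | v = 1/4 | 1/4 = 1/4
~~v -> ((v | u) | v) = 1/4 -> 1/4 = 1
v | v = 1/4 | 1/4 = 1/4
(~~v -> ((v | u) | v)) -> (v | v) = 1 -> 1/4 = 1/4
v | u = 1/4 | 1/4 = 1/4
~(v | u) = ~1/4 = 3/4
~~(v | u) = ~3/4 = 1/4
v | u = 1/4 | 1/4 = 1/4
~~(v | u) <-> (v | u) = 1/4 <-> 1/4 = 1
((~~v -> ((v | u) | v)) -> (v | v)) | (~~(v | u) <-> (v | u)) = 1/4 | 1 = 1
u <-> v = 1/4 <-> 1/4 = 1
v -> (u <-> v) = 1/4 -> 1 = 1
~(v -> (u <-> v)) = ~1 = 0
v | u = 1/4 | 1/4 = 1/4
u -> u = 1/4 -> 1/4 = 1
(v | u) -> (u -> u) = 1/4 -> 1 = 1
~((v | u) -> (u -> u)) = ~1 = 0
~(v -> (u <-> v)) <-> ~((v | u) -> (u -> u)) = 0 <-> 0 = 1
(((~~v -> ((v | u) | v)) -> (v | v)) | (~~(v | u) <-> (v | u))) <-> (~(v -> (u <-> v)) <-> ~((v | u) -> (u -> u))) = 1 <-> 1 = 1
~((((~~v -> ((v | u) | v)) -> (v | v)) | (~~(v | u) <-> (v | u))) <-> (~(v -> (u <-> v)) <-> ~((v | u) -> (u -> u)))) = ~1 = 0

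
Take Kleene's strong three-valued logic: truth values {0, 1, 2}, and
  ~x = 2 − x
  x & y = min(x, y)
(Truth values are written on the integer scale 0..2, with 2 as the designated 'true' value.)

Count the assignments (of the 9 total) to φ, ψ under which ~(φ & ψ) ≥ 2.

5

φ = 0, ψ = 0 ↦ 2  ≥
φ = 0, ψ = 1 ↦ 2  ≥
φ = 0, ψ = 2 ↦ 2  ≥
φ = 1, ψ = 0 ↦ 2  ≥
φ = 1, ψ = 1 ↦ 1  <
φ = 1, ψ = 2 ↦ 1  <
φ = 2, ψ = 0 ↦ 2  ≥
φ = 2, ψ = 1 ↦ 1  <
φ = 2, ψ = 2 ↦ 0  <
So 5 of the 9 assignments meet the threshold.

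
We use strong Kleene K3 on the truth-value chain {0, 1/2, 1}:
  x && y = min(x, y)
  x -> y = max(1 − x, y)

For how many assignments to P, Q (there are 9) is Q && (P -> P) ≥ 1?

2

P = 0, Q = 0 ↦ 0  <
P = 0, Q = 1/2 ↦ 1/2  <
P = 0, Q = 1 ↦ 1  ≥
P = 1/2, Q = 0 ↦ 0  <
P = 1/2, Q = 1/2 ↦ 1/2  <
P = 1/2, Q = 1 ↦ 1/2  <
P = 1, Q = 0 ↦ 0  <
P = 1, Q = 1/2 ↦ 1/2  <
P = 1, Q = 1 ↦ 1  ≥
So 2 of the 9 assignments meet the threshold.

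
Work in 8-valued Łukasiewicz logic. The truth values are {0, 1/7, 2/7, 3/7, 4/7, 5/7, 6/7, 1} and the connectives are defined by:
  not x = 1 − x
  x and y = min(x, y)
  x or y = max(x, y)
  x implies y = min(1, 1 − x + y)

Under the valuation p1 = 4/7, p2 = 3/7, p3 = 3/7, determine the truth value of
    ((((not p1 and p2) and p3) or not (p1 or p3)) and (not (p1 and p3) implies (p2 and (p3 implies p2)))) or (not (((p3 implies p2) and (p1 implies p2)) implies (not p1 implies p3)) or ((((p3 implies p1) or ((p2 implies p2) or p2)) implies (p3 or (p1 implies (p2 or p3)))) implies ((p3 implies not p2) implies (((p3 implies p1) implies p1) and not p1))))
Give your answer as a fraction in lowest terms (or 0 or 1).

4/7

not p1 = not 4/7 = 3/7
not p1 and p2 = 3/7 and 3/7 = 3/7
(not p1 and p2) and p3 = 3/7 and 3/7 = 3/7
p1 or p3 = 4/7 or 3/7 = 4/7
not (p1 or p3) = not 4/7 = 3/7
((not p1 and p2) and p3) or not (p1 or p3) = 3/7 or 3/7 = 3/7
p1 and p3 = 4/7 and 3/7 = 3/7
not (p1 and p3) = not 3/7 = 4/7
p3 implies p2 = 3/7 implies 3/7 = 1
p2 and (p3 implies p2) = 3/7 and 1 = 3/7
not (p1 and p3) implies (p2 and (p3 implies p2)) = 4/7 implies 3/7 = 6/7
(((not p1 and p2) and p3) or not (p1 or p3)) and (not (p1 and p3) implies (p2 and (p3 implies p2))) = 3/7 and 6/7 = 3/7
p3 implies p2 = 3/7 implies 3/7 = 1
p1 implies p2 = 4/7 implies 3/7 = 6/7
(p3 implies p2) and (p1 implies p2) = 1 and 6/7 = 6/7
not p1 = not 4/7 = 3/7
not p1 implies p3 = 3/7 implies 3/7 = 1
((p3 implies p2) and (p1 implies p2)) implies (not p1 implies p3) = 6/7 implies 1 = 1
not (((p3 implies p2) and (p1 implies p2)) implies (not p1 implies p3)) = not 1 = 0
p3 implies p1 = 3/7 implies 4/7 = 1
p2 implies p2 = 3/7 implies 3/7 = 1
(p2 implies p2) or p2 = 1 or 3/7 = 1
(p3 implies p1) or ((p2 implies p2) or p2) = 1 or 1 = 1
p2 or p3 = 3/7 or 3/7 = 3/7
p1 implies (p2 or p3) = 4/7 implies 3/7 = 6/7
p3 or (p1 implies (p2 or p3)) = 3/7 or 6/7 = 6/7
((p3 implies p1) or ((p2 implies p2) or p2)) implies (p3 or (p1 implies (p2 or p3))) = 1 implies 6/7 = 6/7
not p2 = not 3/7 = 4/7
p3 implies not p2 = 3/7 implies 4/7 = 1
p3 implies p1 = 3/7 implies 4/7 = 1
(p3 implies p1) implies p1 = 1 implies 4/7 = 4/7
not p1 = not 4/7 = 3/7
((p3 implies p1) implies p1) and not p1 = 4/7 and 3/7 = 3/7
(p3 implies not p2) implies (((p3 implies p1) implies p1) and not p1) = 1 implies 3/7 = 3/7
(((p3 implies p1) or ((p2 implies p2) or p2)) implies (p3 or (p1 implies (p2 or p3)))) implies ((p3 implies not p2) implies (((p3 implies p1) implies p1) and not p1)) = 6/7 implies 3/7 = 4/7
not (((p3 implies p2) and (p1 implies p2)) implies (not p1 implies p3)) or ((((p3 implies p1) or ((p2 implies p2) or p2)) implies (p3 or (p1 implies (p2 or p3)))) implies ((p3 implies not p2) implies (((p3 implies p1) implies p1) and not p1))) = 0 or 4/7 = 4/7
((((not p1 and p2) and p3) or not (p1 or p3)) and (not (p1 and p3) implies (p2 and (p3 implies p2)))) or (not (((p3 implies p2) and (p1 implies p2)) implies (not p1 implies p3)) or ((((p3 implies p1) or ((p2 implies p2) or p2)) implies (p3 or (p1 implies (p2 or p3)))) implies ((p3 implies not p2) implies (((p3 implies p1) implies p1) and not p1)))) = 3/7 or 4/7 = 4/7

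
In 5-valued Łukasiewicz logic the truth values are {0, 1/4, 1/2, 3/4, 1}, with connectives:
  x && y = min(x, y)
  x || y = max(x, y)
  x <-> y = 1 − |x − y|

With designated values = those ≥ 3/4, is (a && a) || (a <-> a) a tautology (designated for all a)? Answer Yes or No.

a = 0 ↦ 1
a = 1/4 ↦ 1
a = 1/2 ↦ 1
a = 3/4 ↦ 1
a = 1 ↦ 1
Every assignment gives a value ≥ 3/4.

Yes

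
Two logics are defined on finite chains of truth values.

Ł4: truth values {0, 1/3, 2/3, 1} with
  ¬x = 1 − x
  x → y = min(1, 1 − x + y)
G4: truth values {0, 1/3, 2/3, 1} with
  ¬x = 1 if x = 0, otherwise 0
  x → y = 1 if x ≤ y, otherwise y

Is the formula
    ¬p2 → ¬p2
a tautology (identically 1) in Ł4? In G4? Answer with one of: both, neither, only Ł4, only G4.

both

In Ł4: every assignment gives 1 — tautology.
In G4: every assignment gives 1 — tautology.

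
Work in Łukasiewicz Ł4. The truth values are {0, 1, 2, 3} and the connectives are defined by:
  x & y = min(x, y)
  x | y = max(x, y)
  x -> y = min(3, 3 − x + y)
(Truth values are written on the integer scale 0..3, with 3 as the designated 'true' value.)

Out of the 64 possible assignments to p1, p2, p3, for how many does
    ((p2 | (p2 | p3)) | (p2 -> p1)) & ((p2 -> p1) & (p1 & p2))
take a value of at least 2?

value 3: 4 assignments (counts)
value 2: 12 assignments (counts)
value 1: 20 assignments
value 0: 28 assignments
So 16 of the 64 assignments meet the threshold.

16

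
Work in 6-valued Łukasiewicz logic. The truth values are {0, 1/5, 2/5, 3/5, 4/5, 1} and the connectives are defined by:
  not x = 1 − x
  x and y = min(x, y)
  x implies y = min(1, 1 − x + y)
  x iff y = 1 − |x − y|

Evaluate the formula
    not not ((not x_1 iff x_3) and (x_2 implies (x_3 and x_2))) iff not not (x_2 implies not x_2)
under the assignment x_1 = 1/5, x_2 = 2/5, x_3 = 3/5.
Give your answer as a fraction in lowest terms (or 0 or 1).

not x_1 = not 1/5 = 4/5
not x_1 iff x_3 = 4/5 iff 3/5 = 4/5
x_3 and x_2 = 3/5 and 2/5 = 2/5
x_2 implies (x_3 and x_2) = 2/5 implies 2/5 = 1
(not x_1 iff x_3) and (x_2 implies (x_3 and x_2)) = 4/5 and 1 = 4/5
not ((not x_1 iff x_3) and (x_2 implies (x_3 and x_2))) = not 4/5 = 1/5
not not ((not x_1 iff x_3) and (x_2 implies (x_3 and x_2))) = not 1/5 = 4/5
not x_2 = not 2/5 = 3/5
x_2 implies not x_2 = 2/5 implies 3/5 = 1
not (x_2 implies not x_2) = not 1 = 0
not not (x_2 implies not x_2) = not 0 = 1
not not ((not x_1 iff x_3) and (x_2 implies (x_3 and x_2))) iff not not (x_2 implies not x_2) = 4/5 iff 1 = 4/5

4/5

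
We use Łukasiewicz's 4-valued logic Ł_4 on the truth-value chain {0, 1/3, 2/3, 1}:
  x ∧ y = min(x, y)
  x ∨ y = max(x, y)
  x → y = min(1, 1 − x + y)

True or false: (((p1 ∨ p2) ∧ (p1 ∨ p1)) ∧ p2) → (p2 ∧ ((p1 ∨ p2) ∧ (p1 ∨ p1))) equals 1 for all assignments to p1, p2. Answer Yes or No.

Yes

p1 = 0, p2 = 0 ↦ 1
p1 = 0, p2 = 1/3 ↦ 1
p1 = 0, p2 = 2/3 ↦ 1
p1 = 0, p2 = 1 ↦ 1
p1 = 1/3, p2 = 0 ↦ 1
p1 = 1/3, p2 = 1/3 ↦ 1
p1 = 1/3, p2 = 2/3 ↦ 1
p1 = 1/3, p2 = 1 ↦ 1
p1 = 2/3, p2 = 0 ↦ 1
p1 = 2/3, p2 = 1/3 ↦ 1
p1 = 2/3, p2 = 2/3 ↦ 1
p1 = 2/3, p2 = 1 ↦ 1
p1 = 1, p2 = 0 ↦ 1
p1 = 1, p2 = 1/3 ↦ 1
p1 = 1, p2 = 2/3 ↦ 1
p1 = 1, p2 = 1 ↦ 1
Every assignment gives a value ≥ 1.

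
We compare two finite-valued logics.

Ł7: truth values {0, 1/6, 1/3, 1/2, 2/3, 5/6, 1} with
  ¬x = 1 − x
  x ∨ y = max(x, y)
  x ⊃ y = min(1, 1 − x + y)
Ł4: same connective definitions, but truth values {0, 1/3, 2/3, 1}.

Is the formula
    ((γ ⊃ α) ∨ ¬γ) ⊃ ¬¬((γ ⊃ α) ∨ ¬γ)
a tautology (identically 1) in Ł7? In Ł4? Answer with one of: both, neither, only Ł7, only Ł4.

both

In Ł7: every assignment gives 1 — tautology.
In Ł4: every assignment gives 1 — tautology.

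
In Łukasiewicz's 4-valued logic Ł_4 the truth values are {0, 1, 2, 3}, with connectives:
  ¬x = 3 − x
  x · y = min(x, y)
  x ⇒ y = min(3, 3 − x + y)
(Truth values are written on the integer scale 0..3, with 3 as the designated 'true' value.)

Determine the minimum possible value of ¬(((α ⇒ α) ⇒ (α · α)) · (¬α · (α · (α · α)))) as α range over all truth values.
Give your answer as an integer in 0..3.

2

Take α = 1:
α ⇒ α = 1 ⇒ 1 = 3
α · α = 1 · 1 = 1
(α ⇒ α) ⇒ (α · α) = 3 ⇒ 1 = 1
¬α = ¬1 = 2
α · α = 1 · 1 = 1
α · (α · α) = 1 · 1 = 1
¬α · (α · (α · α)) = 2 · 1 = 1
((α ⇒ α) ⇒ (α · α)) · (¬α · (α · (α · α))) = 1 · 1 = 1
¬(((α ⇒ α) ⇒ (α · α)) · (¬α · (α · (α · α)))) = ¬1 = 2
No assignment yields a value below 2, so this is the minimum.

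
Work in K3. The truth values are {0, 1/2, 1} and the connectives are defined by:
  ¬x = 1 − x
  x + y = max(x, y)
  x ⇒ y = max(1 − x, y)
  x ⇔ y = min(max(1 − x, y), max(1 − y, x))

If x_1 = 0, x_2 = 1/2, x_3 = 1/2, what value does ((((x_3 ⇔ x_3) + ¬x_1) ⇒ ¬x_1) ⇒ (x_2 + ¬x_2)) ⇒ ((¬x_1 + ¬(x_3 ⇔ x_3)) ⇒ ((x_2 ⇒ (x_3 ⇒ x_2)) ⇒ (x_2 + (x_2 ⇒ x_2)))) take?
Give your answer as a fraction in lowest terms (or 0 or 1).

1/2

x_3 ⇔ x_3 = 1/2 ⇔ 1/2 = 1/2
¬x_1 = ¬0 = 1
(x_3 ⇔ x_3) + ¬x_1 = 1/2 + 1 = 1
¬x_1 = ¬0 = 1
((x_3 ⇔ x_3) + ¬x_1) ⇒ ¬x_1 = 1 ⇒ 1 = 1
¬x_2 = ¬1/2 = 1/2
x_2 + ¬x_2 = 1/2 + 1/2 = 1/2
(((x_3 ⇔ x_3) + ¬x_1) ⇒ ¬x_1) ⇒ (x_2 + ¬x_2) = 1 ⇒ 1/2 = 1/2
¬x_1 = ¬0 = 1
x_3 ⇔ x_3 = 1/2 ⇔ 1/2 = 1/2
¬(x_3 ⇔ x_3) = ¬1/2 = 1/2
¬x_1 + ¬(x_3 ⇔ x_3) = 1 + 1/2 = 1
x_3 ⇒ x_2 = 1/2 ⇒ 1/2 = 1/2
x_2 ⇒ (x_3 ⇒ x_2) = 1/2 ⇒ 1/2 = 1/2
x_2 ⇒ x_2 = 1/2 ⇒ 1/2 = 1/2
x_2 + (x_2 ⇒ x_2) = 1/2 + 1/2 = 1/2
(x_2 ⇒ (x_3 ⇒ x_2)) ⇒ (x_2 + (x_2 ⇒ x_2)) = 1/2 ⇒ 1/2 = 1/2
(¬x_1 + ¬(x_3 ⇔ x_3)) ⇒ ((x_2 ⇒ (x_3 ⇒ x_2)) ⇒ (x_2 + (x_2 ⇒ x_2))) = 1 ⇒ 1/2 = 1/2
((((x_3 ⇔ x_3) + ¬x_1) ⇒ ¬x_1) ⇒ (x_2 + ¬x_2)) ⇒ ((¬x_1 + ¬(x_3 ⇔ x_3)) ⇒ ((x_2 ⇒ (x_3 ⇒ x_2)) ⇒ (x_2 + (x_2 ⇒ x_2)))) = 1/2 ⇒ 1/2 = 1/2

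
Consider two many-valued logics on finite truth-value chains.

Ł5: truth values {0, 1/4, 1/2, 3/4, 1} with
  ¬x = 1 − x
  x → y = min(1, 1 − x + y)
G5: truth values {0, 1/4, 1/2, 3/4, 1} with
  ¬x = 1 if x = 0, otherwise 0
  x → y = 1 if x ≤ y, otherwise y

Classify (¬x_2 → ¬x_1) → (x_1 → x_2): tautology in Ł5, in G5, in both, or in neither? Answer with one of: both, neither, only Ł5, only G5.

only Ł5

In Ł5: every assignment gives 1 — tautology.
In G5: at x_1 = 1/2, x_2 = 1/4 the value is 1/4 — not a tautology.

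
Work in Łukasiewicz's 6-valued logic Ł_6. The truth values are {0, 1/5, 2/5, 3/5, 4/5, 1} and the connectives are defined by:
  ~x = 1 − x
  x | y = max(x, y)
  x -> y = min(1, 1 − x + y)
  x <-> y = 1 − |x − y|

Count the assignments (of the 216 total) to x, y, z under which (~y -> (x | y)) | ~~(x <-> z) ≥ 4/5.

193

value 1: 156 assignments (counts)
value 4/5: 37 assignments (counts)
value 3/5: 12 assignments
value 2/5: 8 assignments
value 1/5: 2 assignments
value 0: 1 assignment
So 193 of the 216 assignments meet the threshold.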